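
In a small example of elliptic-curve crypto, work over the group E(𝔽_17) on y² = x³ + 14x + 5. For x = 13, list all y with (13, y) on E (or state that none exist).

2, 15

x³ + 14x + 5 = 2384 ≡ 4 (mod 17).
Square roots of 4 mod 17: 2 and 15 (since 2² = 4 ≡ 4).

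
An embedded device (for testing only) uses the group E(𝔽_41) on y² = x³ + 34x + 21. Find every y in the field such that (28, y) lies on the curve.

none

x³ + 34x + 21 = 22925 ≡ 6 (mod 41).
6 is a non-residue mod 41; no y exists.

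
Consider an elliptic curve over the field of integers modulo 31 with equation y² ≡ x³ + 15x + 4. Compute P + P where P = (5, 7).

(25, 15)

tangent at (5, 7): λ = (3·5² + 15)/(2·7) ≡ 28/14. 14⁻¹ ≡ 20 (mod 31) since 14·20 = 280 ≡ 1, so λ ≡ 28·20 ≡ 2.
  x = λ² - 5 - 5 = 4 - 10 ≡ 25; y = λ·(5 - 25) - 7 ≡ 15. → (25, 15)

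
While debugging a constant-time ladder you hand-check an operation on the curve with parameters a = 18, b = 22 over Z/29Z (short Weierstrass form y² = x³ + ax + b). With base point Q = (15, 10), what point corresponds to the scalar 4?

Double-and-add on 4 = (100)₂. Start with Q = (15, 10) for the leading 1-bit.
double: tangent at (15, 10): λ = (3·15² + 18)/(2·10) ≡ 26/20. 20⁻¹ ≡ 16 (mod 29), so λ ≡ 26·16 ≡ 10.
  x = λ² - 15 - 15 = 100 - 30 ≡ 12; y = λ·(15 - 12) - 10 ≡ 20. → (12, 20)
double: tangent at (12, 20): λ = (3·12² + 18)/(2·20) ≡ 15/11. 11⁻¹ ≡ 8 (mod 29) since 11·8 = 88 ≡ 1, so λ ≡ 15·8 ≡ 4.
  x = λ² - 12 - 12 = 16 - 24 ≡ 21; y = λ·(12 - 21) - 20 ≡ 2. → (21, 2)

(21, 2)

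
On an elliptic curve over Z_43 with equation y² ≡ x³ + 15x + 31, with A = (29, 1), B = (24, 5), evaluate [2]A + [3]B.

(27, 9)

First 2A:
Repeated addition: build up to 2A.
2A: tangent at (29, 1): λ = (3·29² + 15)/(2·1) ≡ 1/2. 2⁻¹ ≡ 22 (mod 43), so λ ≡ 1·22 ≡ 22.
  x = λ² - 29 - 29 = 484 - 58 ≡ 39; y = λ·(29 - 39) - 1 ≡ 37. → (39, 37)
2A = (39, 37).
Next 3B:
Repeated addition: build up to 3B.
2B: tangent at (24, 5): λ = (3·24² + 15)/(2·5) ≡ 23/10. 10⁻¹ ≡ 13 (mod 43), so λ ≡ 23·13 ≡ 41.
  x = λ² - 24 - 24 = 1681 - 48 ≡ 42; y = λ·(24 - 42) - 5 ≡ 31. → (42, 31)
3B: (42, 31) + (24, 5). λ = (5 - 31)/(24 - 42) ≡ 17/25 mod 43. 25⁻¹ ≡ 31 (mod 43) since 25·31 = 775 ≡ 1, so λ ≡ 11.
  x = λ² - 42 - 24 = 121 - 66 ≡ 12; y = λ·(42 - 12) - 31 ≡ 41. → (12, 41)
3B = (12, 41).
Finally 2A + 3B:
(39, 37) + (12, 41). λ = (41 - 37)/(12 - 39) ≡ 4/16 mod 43. 16⁻¹ ≡ 35 (mod 43), so λ ≡ 11.
  x = λ² - 39 - 12 = 121 - 51 ≡ 27; y = λ·(39 - 27) - 37 ≡ 9. → (27, 9)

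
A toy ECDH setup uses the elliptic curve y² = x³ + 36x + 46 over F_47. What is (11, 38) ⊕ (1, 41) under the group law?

(13, 19)

(11, 38) + (1, 41). λ = (41 - 38)/(1 - 11) ≡ 3/37 mod 47. 37⁻¹ ≡ 14 (mod 47), so λ ≡ 42.
  x = λ² - 11 - 1 = 1764 - 12 ≡ 13; y = λ·(11 - 13) - 38 ≡ 19. → (13, 19)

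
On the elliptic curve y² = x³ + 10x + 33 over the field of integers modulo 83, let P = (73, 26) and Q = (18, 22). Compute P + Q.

(53, 66)

(73, 26) + (18, 22). λ = (22 - 26)/(18 - 73) ≡ 79/28 mod 83. 28⁻¹ ≡ 3 (mod 83), so λ ≡ 71.
  x = λ² - 73 - 18 = 5041 - 91 ≡ 53; y = λ·(73 - 53) - 26 ≡ 66. → (53, 66)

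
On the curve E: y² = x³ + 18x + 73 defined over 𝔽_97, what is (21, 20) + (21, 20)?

tangent at (21, 20): λ = (3·21² + 18)/(2·20) ≡ 80/40. 40⁻¹ ≡ 17 (mod 97), so λ ≡ 80·17 ≡ 2.
  x = λ² - 21 - 21 = 4 - 42 ≡ 59; y = λ·(21 - 59) - 20 ≡ 1. → (59, 1)

(59, 1)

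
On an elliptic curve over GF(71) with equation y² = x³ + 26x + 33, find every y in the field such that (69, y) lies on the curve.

none

x³ + 26x + 33 = 330336 ≡ 44 (mod 71).
44 is a non-residue mod 71; no y exists.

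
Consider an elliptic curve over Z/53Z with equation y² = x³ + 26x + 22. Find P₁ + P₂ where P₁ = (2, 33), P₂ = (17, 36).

(51, 42)

(2, 33) + (17, 36). λ = (36 - 33)/(17 - 2) ≡ 3/15 mod 53. 15⁻¹ ≡ 46 (mod 53) since 15·46 = 690 ≡ 1, so λ ≡ 32.
  x = λ² - 2 - 17 = 1024 - 19 ≡ 51; y = λ·(2 - 51) - 33 ≡ 42. → (51, 42)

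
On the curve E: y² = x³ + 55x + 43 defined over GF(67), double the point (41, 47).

tangent at (41, 47): λ = (3·41² + 55)/(2·47) ≡ 6/27. 27⁻¹ ≡ 5 (mod 67), so λ ≡ 6·5 ≡ 30.
  x = λ² - 41 - 41 = 900 - 82 ≡ 14; y = λ·(41 - 14) - 47 ≡ 26. → (14, 26)

(14, 26)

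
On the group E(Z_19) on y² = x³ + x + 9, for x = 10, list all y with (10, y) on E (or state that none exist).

x³ + 1x + 9 = 1019 ≡ 12 (mod 19).
12 is a non-residue mod 19; no y exists.

none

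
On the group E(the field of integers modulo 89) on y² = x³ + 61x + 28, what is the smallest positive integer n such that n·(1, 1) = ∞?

5

2P: tangent at (1, 1): λ = (3·1² + 61)/(2·1) ≡ 64/2. 2⁻¹ ≡ 45 (mod 89), so λ ≡ 64·45 ≡ 32.
  x = λ² - 1 - 1 = 1024 - 2 ≡ 43; y = λ·(1 - 43) - 1 ≡ 79. → (43, 79)
3P: (43, 79) + (1, 1). λ = (1 - 79)/(1 - 43) ≡ 11/47 mod 89. 47⁻¹ ≡ 36 (mod 89) since 47·36 = 1692 ≡ 1, so λ ≡ 40.
  x = λ² - 43 - 1 = 1600 - 44 ≡ 43; y = λ·(43 - 43) - 79 ≡ 10. → (43, 10)
4P: (43, 10) + (1, 1). λ = (1 - 10)/(1 - 43) ≡ 80/47 mod 89. 47⁻¹ ≡ 36 (mod 89), so λ ≡ 32.
  x = λ² - 43 - 1 = 1024 - 44 ≡ 1; y = λ·(43 - 1) - 10 ≡ 88. → (1, 88)
5P: (1, 88) + (1, 1): same x and y₁ ≡ -y₂, so the sum is ∞.
5P = ∞, so the order is 5.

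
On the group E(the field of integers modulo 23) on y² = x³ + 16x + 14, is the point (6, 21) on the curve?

yes

y² = 21² ≡ 4; x³ + 16x + 14 = 326 ≡ 4 (mod 23). 4 = 4.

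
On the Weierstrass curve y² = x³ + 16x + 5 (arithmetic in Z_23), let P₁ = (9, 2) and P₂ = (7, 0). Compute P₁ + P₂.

(9, 2) + (7, 0). λ = (0 - 2)/(7 - 9) ≡ 21/21 mod 23. 21⁻¹ ≡ 11 (mod 23), so λ ≡ 1.
  x = λ² - 9 - 7 = 1 - 16 ≡ 8; y = λ·(9 - 8) - 2 ≡ 22. → (8, 22)

(8, 22)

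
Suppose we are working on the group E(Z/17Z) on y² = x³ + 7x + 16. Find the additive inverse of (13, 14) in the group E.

(13, 3)

-(13, 14) = (13, -14 mod 17) = (13, 3).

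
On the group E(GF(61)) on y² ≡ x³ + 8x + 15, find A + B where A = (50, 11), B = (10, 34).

(17, 60)

(50, 11) + (10, 34). λ = (34 - 11)/(10 - 50) ≡ 23/21 mod 61. 21⁻¹ ≡ 32 (mod 61), so λ ≡ 4.
  x = λ² - 50 - 10 = 16 - 60 ≡ 17; y = λ·(50 - 17) - 11 ≡ 60. → (17, 60)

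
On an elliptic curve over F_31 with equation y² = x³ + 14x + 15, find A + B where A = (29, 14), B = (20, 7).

(27, 22)

(29, 14) + (20, 7). λ = (7 - 14)/(20 - 29) ≡ 24/22 mod 31. 22⁻¹ ≡ 24 (mod 31) since 22·24 = 528 ≡ 1, so λ ≡ 18.
  x = λ² - 29 - 20 = 324 - 49 ≡ 27; y = λ·(29 - 27) - 14 ≡ 22. → (27, 22)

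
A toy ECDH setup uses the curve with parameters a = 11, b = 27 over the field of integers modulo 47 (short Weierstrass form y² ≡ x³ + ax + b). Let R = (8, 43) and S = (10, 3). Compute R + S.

(6, 11)

(8, 43) + (10, 3). λ = (3 - 43)/(10 - 8) ≡ 7/2 mod 47. 2⁻¹ ≡ 24 (mod 47) since 2·24 = 48 ≡ 1, so λ ≡ 27.
  x = λ² - 8 - 10 = 729 - 18 ≡ 6; y = λ·(8 - 6) - 43 ≡ 11. → (6, 11)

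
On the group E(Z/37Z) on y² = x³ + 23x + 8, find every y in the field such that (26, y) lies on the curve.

x³ + 23x + 8 = 18182 ≡ 15 (mod 37).
15 is a non-residue mod 37; no y exists.

none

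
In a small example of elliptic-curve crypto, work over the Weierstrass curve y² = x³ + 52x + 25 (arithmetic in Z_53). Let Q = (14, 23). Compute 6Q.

Repeated addition: build up to 6Q.
2Q: tangent at (14, 23): λ = (3·14² + 52)/(2·23) ≡ 4/46. 46⁻¹ ≡ 15 (mod 53), so λ ≡ 4·15 ≡ 7.
  x = λ² - 14 - 14 = 49 - 28 ≡ 21; y = λ·(14 - 21) - 23 ≡ 34. → (21, 34)
3Q: (21, 34) + (14, 23). λ = (23 - 34)/(14 - 21) ≡ 42/46 mod 53. 46⁻¹ ≡ 15 (mod 53) since 46·15 = 690 ≡ 1, so λ ≡ 47.
  x = λ² - 21 - 14 = 2209 - 35 ≡ 1; y = λ·(21 - 1) - 34 ≡ 5. → (1, 5)
4Q: (1, 5) + (14, 23). λ = (23 - 5)/(14 - 1) ≡ 18/13 mod 53. 13⁻¹ ≡ 49 (mod 53), so λ ≡ 34.
  x = λ² - 1 - 14 = 1156 - 15 ≡ 28; y = λ·(1 - 28) - 5 ≡ 31. → (28, 31)
5Q: (28, 31) + (14, 23). λ = (23 - 31)/(14 - 28) ≡ 45/39 mod 53. 39⁻¹ ≡ 34 (mod 53) since 39·34 = 1326 ≡ 1, so λ ≡ 46.
  x = λ² - 28 - 14 = 2116 - 42 ≡ 7; y = λ·(28 - 7) - 31 ≡ 34. → (7, 34)
6Q: (7, 34) + (14, 23). λ = (23 - 34)/(14 - 7) ≡ 42/7 mod 53. 7⁻¹ ≡ 38 (mod 53), so λ ≡ 6.
  x = λ² - 7 - 14 = 36 - 21 ≡ 15; y = λ·(7 - 15) - 34 ≡ 24. → (15, 24)

(15, 24)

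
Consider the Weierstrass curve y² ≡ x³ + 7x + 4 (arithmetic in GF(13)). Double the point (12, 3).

tangent at (12, 3): λ = (3·12² + 7)/(2·3) ≡ 10/6. 6⁻¹ ≡ 11 (mod 13), so λ ≡ 10·11 ≡ 6.
  x = λ² - 12 - 12 = 36 - 24 ≡ 12; y = λ·(12 - 12) - 3 ≡ 10. → (12, 10)

(12, 10)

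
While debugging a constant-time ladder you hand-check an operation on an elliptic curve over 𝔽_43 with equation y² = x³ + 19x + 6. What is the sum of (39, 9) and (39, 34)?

The two points share x = 39 and their y-coordinates satisfy 9 + 34 ≡ 0 (mod 43), so they are inverses. Their sum is O.

O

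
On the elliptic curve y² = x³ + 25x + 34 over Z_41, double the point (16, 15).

(34, 34)

tangent at (16, 15): λ = (3·16² + 25)/(2·15) ≡ 14/30. 30⁻¹ ≡ 26 (mod 41) since 30·26 = 780 ≡ 1, so λ ≡ 14·26 ≡ 36.
  x = λ² - 16 - 16 = 1296 - 32 ≡ 34; y = λ·(16 - 34) - 15 ≡ 34. → (34, 34)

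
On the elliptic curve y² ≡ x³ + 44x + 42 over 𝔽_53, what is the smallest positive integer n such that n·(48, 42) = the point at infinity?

2P: tangent at (48, 42): λ = (3·48² + 44)/(2·42) ≡ 13/31. 31⁻¹ ≡ 12 (mod 53), so λ ≡ 13·12 ≡ 50.
  x = λ² - 48 - 48 = 2500 - 96 ≡ 19; y = λ·(48 - 19) - 42 ≡ 30. → (19, 30)
3P: (19, 30) + (48, 42). λ = (42 - 30)/(48 - 19) ≡ 12/29 mod 53. 29⁻¹ ≡ 11 (mod 53), so λ ≡ 26.
  x = λ² - 19 - 48 = 676 - 67 ≡ 26; y = λ·(19 - 26) - 30 ≡ 0. → (26, 0)
4P: (26, 0) + (48, 42). λ = (42 - 0)/(48 - 26) ≡ 42/22 mod 53. 22⁻¹ ≡ 41 (mod 53) since 22·41 = 902 ≡ 1, so λ ≡ 26.
  x = λ² - 26 - 48 = 676 - 74 ≡ 19; y = λ·(26 - 19) - 0 ≡ 23. → (19, 23)
5P: (19, 23) + (48, 42). λ = (42 - 23)/(48 - 19) ≡ 19/29 mod 53. 29⁻¹ ≡ 11 (mod 53), so λ ≡ 50.
  x = λ² - 19 - 48 = 2500 - 67 ≡ 48; y = λ·(19 - 48) - 23 ≡ 11. → (48, 11)
6P: (48, 11) + (48, 42): same x and y₁ ≡ -y₂, so the sum is the point at infinity.
6P = the point at infinity, so the order is 6.

6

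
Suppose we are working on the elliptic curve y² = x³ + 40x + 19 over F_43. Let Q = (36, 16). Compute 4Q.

Double-and-add on 4 = (100)₂. Start with Q = (36, 16) for the leading 1-bit.
double: tangent at (36, 16): λ = (3·36² + 40)/(2·16) ≡ 15/32. 32⁻¹ ≡ 39 (mod 43), so λ ≡ 15·39 ≡ 26.
  x = λ² - 36 - 36 = 676 - 72 ≡ 2; y = λ·(36 - 2) - 16 ≡ 8. → (2, 8)
double: tangent at (2, 8): λ = (3·2² + 40)/(2·8) ≡ 9/16. 16⁻¹ ≡ 35 (mod 43), so λ ≡ 9·35 ≡ 14.
  x = λ² - 2 - 2 = 196 - 4 ≡ 20; y = λ·(2 - 20) - 8 ≡ 41. → (20, 41)

(20, 41)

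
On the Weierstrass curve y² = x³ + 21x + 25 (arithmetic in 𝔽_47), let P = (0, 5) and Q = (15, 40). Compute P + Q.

(0, 5) + (15, 40). λ = (40 - 5)/(15 - 0) ≡ 35/15 mod 47. 15⁻¹ ≡ 22 (mod 47), so λ ≡ 18.
  x = λ² - 0 - 15 = 324 - 15 ≡ 27; y = λ·(0 - 27) - 5 ≡ 26. → (27, 26)

(27, 26)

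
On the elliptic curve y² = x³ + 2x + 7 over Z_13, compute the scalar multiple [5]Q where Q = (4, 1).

(3, 1)

Double-and-add on 5 = (101)₂. Start with Q = (4, 1) for the leading 1-bit.
double: tangent at (4, 1): λ = (3·4² + 2)/(2·1) ≡ 11/2. 2⁻¹ ≡ 7 (mod 13), so λ ≡ 11·7 ≡ 12.
  x = λ² - 4 - 4 = 144 - 8 ≡ 6; y = λ·(4 - 6) - 1 ≡ 1. → (6, 1)
double: tangent at (6, 1): λ = (3·6² + 2)/(2·1) ≡ 6/2. 2⁻¹ ≡ 7 (mod 13), so λ ≡ 6·7 ≡ 3.
  x = λ² - 6 - 6 = 9 - 12 ≡ 10; y = λ·(6 - 10) - 1 ≡ 0. → (10, 0)
add Q: (10, 0) + (4, 1). λ = (1 - 0)/(4 - 10) ≡ 1/7 mod 13. 7⁻¹ ≡ 2 (mod 13) since 7·2 = 14 ≡ 1, so λ ≡ 2.
  x = λ² - 10 - 4 = 4 - 14 ≡ 3; y = λ·(10 - 3) - 0 ≡ 1. → (3, 1)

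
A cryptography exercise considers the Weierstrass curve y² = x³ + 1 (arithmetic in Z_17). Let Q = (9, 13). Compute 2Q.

(14, 5)

tangent at (9, 13): λ = (3·9² + 0)/(2·13) ≡ 5/9. 9⁻¹ ≡ 2 (mod 17), so λ ≡ 5·2 ≡ 10.
  x = λ² - 9 - 9 = 100 - 18 ≡ 14; y = λ·(9 - 14) - 13 ≡ 5. → (14, 5)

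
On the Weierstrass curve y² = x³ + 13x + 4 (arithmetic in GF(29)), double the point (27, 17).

tangent at (27, 17): λ = (3·27² + 13)/(2·17) ≡ 25/5. 5⁻¹ ≡ 6 (mod 29), so λ ≡ 25·6 ≡ 5.
  x = λ² - 27 - 27 = 25 - 54 ≡ 0; y = λ·(27 - 0) - 17 ≡ 2. → (0, 2)

(0, 2)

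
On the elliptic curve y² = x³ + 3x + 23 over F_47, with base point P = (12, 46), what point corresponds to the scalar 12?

Double-and-add on 12 = (1100)₂. Start with P = (12, 46) for the leading 1-bit.
double: tangent at (12, 46): λ = (3·12² + 3)/(2·46) ≡ 12/45. 45⁻¹ ≡ 23 (mod 47), so λ ≡ 12·23 ≡ 41.
  x = λ² - 12 - 12 = 1681 - 24 ≡ 12; y = λ·(12 - 12) - 46 ≡ 1. → (12, 1)
add P: (12, 1) + (12, 46): same x and y₁ ≡ -y₂, so the sum is ∞.
double: ∞ + ∞ = ∞ (identity).
double: ∞ + ∞ = ∞ (identity).

O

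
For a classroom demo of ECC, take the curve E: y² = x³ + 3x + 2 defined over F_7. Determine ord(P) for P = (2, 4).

2P: tangent at (2, 4): λ = (3·2² + 3)/(2·4) ≡ 1/1. 1⁻¹ ≡ 1 (mod 7), so λ ≡ 1·1 ≡ 1.
  x = λ² - 2 - 2 = 1 - 4 ≡ 4; y = λ·(2 - 4) - 4 ≡ 1. → (4, 1)
3P: (4, 1) + (2, 4). λ = (4 - 1)/(2 - 4) ≡ 3/5 mod 7. 5⁻¹ ≡ 3 (mod 7) since 5·3 = 15 ≡ 1, so λ ≡ 2.
  x = λ² - 4 - 2 = 4 - 6 ≡ 5; y = λ·(4 - 5) - 1 ≡ 4. → (5, 4)
4P: (5, 4) + (2, 4). λ = (4 - 4)/(2 - 5) ≡ 0/4 mod 7. 4⁻¹ ≡ 2 (mod 7), so λ ≡ 0.
  x = λ² - 5 - 2 = 0 - 7 ≡ 0; y = λ·(5 - 0) - 4 ≡ 3. → (0, 3)
5P: (0, 3) + (2, 4). λ = (4 - 3)/(2 - 0) ≡ 1/2 mod 7. 2⁻¹ ≡ 4 (mod 7) since 2·4 = 8 ≡ 1, so λ ≡ 4.
  x = λ² - 0 - 2 = 16 - 2 ≡ 0; y = λ·(0 - 0) - 3 ≡ 4. → (0, 4)
6P: (0, 4) + (2, 4). λ = (4 - 4)/(2 - 0) ≡ 0/2 mod 7. 2⁻¹ ≡ 4 (mod 7), so λ ≡ 0.
  x = λ² - 0 - 2 = 0 - 2 ≡ 5; y = λ·(0 - 5) - 4 ≡ 3. → (5, 3)
7P: (5, 3) + (2, 4). λ = (4 - 3)/(2 - 5) ≡ 1/4 mod 7. 4⁻¹ ≡ 2 (mod 7), so λ ≡ 2.
  x = λ² - 5 - 2 = 4 - 7 ≡ 4; y = λ·(5 - 4) - 3 ≡ 6. → (4, 6)
8P: (4, 6) + (2, 4). λ = (4 - 6)/(2 - 4) ≡ 5/5 mod 7. 5⁻¹ ≡ 3 (mod 7), so λ ≡ 1.
  x = λ² - 4 - 2 = 1 - 6 ≡ 2; y = λ·(4 - 2) - 6 ≡ 3. → (2, 3)
9P: (2, 3) + (2, 4): same x and y₁ ≡ -y₂, so the sum is O.
9P = O, so the order is 9.

9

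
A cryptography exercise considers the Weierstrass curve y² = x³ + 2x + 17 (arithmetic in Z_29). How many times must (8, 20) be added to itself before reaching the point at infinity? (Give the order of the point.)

7

2P: tangent at (8, 20): λ = (3·8² + 2)/(2·20) ≡ 20/11. 11⁻¹ ≡ 8 (mod 29), so λ ≡ 20·8 ≡ 15.
  x = λ² - 8 - 8 = 225 - 16 ≡ 6; y = λ·(8 - 6) - 20 ≡ 10. → (6, 10)
3P: (6, 10) + (8, 20). λ = (20 - 10)/(8 - 6) ≡ 10/2 mod 29. 2⁻¹ ≡ 15 (mod 29) since 2·15 = 30 ≡ 1, so λ ≡ 5.
  x = λ² - 6 - 8 = 25 - 14 ≡ 11; y = λ·(6 - 11) - 10 ≡ 23. → (11, 23)
4P: (11, 23) + (8, 20). λ = (20 - 23)/(8 - 11) ≡ 26/26 mod 29. 26⁻¹ ≡ 19 (mod 29), so λ ≡ 1.
  x = λ² - 11 - 8 = 1 - 19 ≡ 11; y = λ·(11 - 11) - 23 ≡ 6. → (11, 6)
5P: (11, 6) + (8, 20). λ = (20 - 6)/(8 - 11) ≡ 14/26 mod 29. 26⁻¹ ≡ 19 (mod 29), so λ ≡ 5.
  x = λ² - 11 - 8 = 25 - 19 ≡ 6; y = λ·(11 - 6) - 6 ≡ 19. → (6, 19)
6P: (6, 19) + (8, 20). λ = (20 - 19)/(8 - 6) ≡ 1/2 mod 29. 2⁻¹ ≡ 15 (mod 29), so λ ≡ 15.
  x = λ² - 6 - 8 = 225 - 14 ≡ 8; y = λ·(6 - 8) - 19 ≡ 9. → (8, 9)
7P: (8, 9) + (8, 20): same x and y₁ ≡ -y₂, so the sum is the point at infinity.
7P = the point at infinity, so the order is 7.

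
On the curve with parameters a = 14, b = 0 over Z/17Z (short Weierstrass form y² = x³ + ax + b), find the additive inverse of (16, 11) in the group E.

-(16, 11) = (16, -11 mod 17) = (16, 6).

(16, 6)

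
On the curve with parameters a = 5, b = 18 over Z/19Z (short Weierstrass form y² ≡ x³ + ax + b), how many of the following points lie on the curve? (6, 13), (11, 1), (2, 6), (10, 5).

2

(6, 13): 13² ≡ 17, rhs ≡ 17 → on.
(11, 1): 1² ≡ 1, rhs ≡ 17 → off.
(2, 6): 6² ≡ 17, rhs ≡ 17 → on.
(10, 5): 5² ≡ 6, rhs ≡ 4 → off.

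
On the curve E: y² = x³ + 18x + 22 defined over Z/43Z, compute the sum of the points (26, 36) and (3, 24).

(35, 21)

(26, 36) + (3, 24). λ = (24 - 36)/(3 - 26) ≡ 31/20 mod 43. 20⁻¹ ≡ 28 (mod 43), so λ ≡ 8.
  x = λ² - 26 - 3 = 64 - 29 ≡ 35; y = λ·(26 - 35) - 36 ≡ 21. → (35, 21)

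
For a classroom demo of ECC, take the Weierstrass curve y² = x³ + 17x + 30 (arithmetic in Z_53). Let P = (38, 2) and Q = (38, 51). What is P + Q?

O

The two points share x = 38 and their y-coordinates satisfy 2 + 51 ≡ 0 (mod 53), so they are inverses. Their sum is O.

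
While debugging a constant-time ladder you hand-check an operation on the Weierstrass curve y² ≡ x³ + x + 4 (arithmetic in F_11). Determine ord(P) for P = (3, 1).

2P: tangent at (3, 1): λ = (3·3² + 1)/(2·1) ≡ 6/2. 2⁻¹ ≡ 6 (mod 11), so λ ≡ 6·6 ≡ 3.
  x = λ² - 3 - 3 = 9 - 6 ≡ 3; y = λ·(3 - 3) - 1 ≡ 10. → (3, 10)
3P: (3, 10) + (3, 1): same x and y₁ ≡ -y₂, so the sum is ∞.
3P = ∞, so the order is 3.

3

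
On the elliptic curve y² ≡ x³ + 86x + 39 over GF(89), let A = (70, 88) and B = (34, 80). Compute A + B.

(70, 88) + (34, 80). λ = (80 - 88)/(34 - 70) ≡ 81/53 mod 89. 53⁻¹ ≡ 42 (mod 89), so λ ≡ 20.
  x = λ² - 70 - 34 = 400 - 104 ≡ 29; y = λ·(70 - 29) - 88 ≡ 20. → (29, 20)

(29, 20)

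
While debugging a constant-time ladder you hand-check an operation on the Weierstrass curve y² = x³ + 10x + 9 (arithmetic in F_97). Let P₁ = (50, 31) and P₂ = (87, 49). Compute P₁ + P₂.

(60, 69)

(50, 31) + (87, 49). λ = (49 - 31)/(87 - 50) ≡ 18/37 mod 97. 37⁻¹ ≡ 21 (mod 97) since 37·21 = 777 ≡ 1, so λ ≡ 87.
  x = λ² - 50 - 87 = 7569 - 137 ≡ 60; y = λ·(50 - 60) - 31 ≡ 69. → (60, 69)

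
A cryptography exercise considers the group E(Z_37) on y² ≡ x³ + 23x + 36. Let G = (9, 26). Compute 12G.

(25, 20)

Repeated addition: build up to 12G.
2G: tangent at (9, 26): λ = (3·9² + 23)/(2·26) ≡ 7/15. 15⁻¹ ≡ 5 (mod 37), so λ ≡ 7·5 ≡ 35.
  x = λ² - 9 - 9 = 1225 - 18 ≡ 23; y = λ·(9 - 23) - 26 ≡ 2. → (23, 2)
3G: (23, 2) + (9, 26). λ = (26 - 2)/(9 - 23) ≡ 24/23 mod 37. 23⁻¹ ≡ 29 (mod 37), so λ ≡ 30.
  x = λ² - 23 - 9 = 900 - 32 ≡ 17; y = λ·(23 - 17) - 2 ≡ 30. → (17, 30)
4G: (17, 30) + (9, 26). λ = (26 - 30)/(9 - 17) ≡ 33/29 mod 37. 29⁻¹ ≡ 23 (mod 37) since 29·23 = 667 ≡ 1, so λ ≡ 19.
  x = λ² - 17 - 9 = 361 - 26 ≡ 2; y = λ·(17 - 2) - 30 ≡ 33. → (2, 33)
5G: (2, 33) + (9, 26). λ = (26 - 33)/(9 - 2) ≡ 30/7 mod 37. 7⁻¹ ≡ 16 (mod 37), so λ ≡ 36.
  x = λ² - 2 - 9 = 1296 - 11 ≡ 27; y = λ·(2 - 27) - 33 ≡ 29. → (27, 29)
6G: (27, 29) + (9, 26). λ = (26 - 29)/(9 - 27) ≡ 34/19 mod 37. 19⁻¹ ≡ 2 (mod 37) since 19·2 = 38 ≡ 1, so λ ≡ 31.
  x = λ² - 27 - 9 = 961 - 36 ≡ 0; y = λ·(27 - 0) - 29 ≡ 31. → (0, 31)
7G: (0, 31) + (9, 26). λ = (26 - 31)/(9 - 0) ≡ 32/9 mod 37. 9⁻¹ ≡ 33 (mod 37), so λ ≡ 20.
  x = λ² - 0 - 9 = 400 - 9 ≡ 21; y = λ·(0 - 21) - 31 ≡ 30. → (21, 30)
8G: (21, 30) + (9, 26). λ = (26 - 30)/(9 - 21) ≡ 33/25 mod 37. 25⁻¹ ≡ 3 (mod 37), so λ ≡ 25.
  x = λ² - 21 - 9 = 625 - 30 ≡ 3; y = λ·(21 - 3) - 30 ≡ 13. → (3, 13)
9G: (3, 13) + (9, 26). λ = (26 - 13)/(9 - 3) ≡ 13/6 mod 37. 6⁻¹ ≡ 31 (mod 37), so λ ≡ 33.
  x = λ² - 3 - 9 = 1089 - 12 ≡ 4; y = λ·(3 - 4) - 13 ≡ 28. → (4, 28)
10G: (4, 28) + (9, 26). λ = (26 - 28)/(9 - 4) ≡ 35/5 mod 37. 5⁻¹ ≡ 15 (mod 37), so λ ≡ 7.
  x = λ² - 4 - 9 = 49 - 13 ≡ 36; y = λ·(4 - 36) - 28 ≡ 7. → (36, 7)
11G: (36, 7) + (9, 26). λ = (26 - 7)/(9 - 36) ≡ 19/10 mod 37. 10⁻¹ ≡ 26 (mod 37) since 10·26 = 260 ≡ 1, so λ ≡ 13.
  x = λ² - 36 - 9 = 169 - 45 ≡ 13; y = λ·(36 - 13) - 7 ≡ 33. → (13, 33)
12G: (13, 33) + (9, 26). λ = (26 - 33)/(9 - 13) ≡ 30/33 mod 37. 33⁻¹ ≡ 9 (mod 37) since 33·9 = 297 ≡ 1, so λ ≡ 11.
  x = λ² - 13 - 9 = 121 - 22 ≡ 25; y = λ·(13 - 25) - 33 ≡ 20. → (25, 20)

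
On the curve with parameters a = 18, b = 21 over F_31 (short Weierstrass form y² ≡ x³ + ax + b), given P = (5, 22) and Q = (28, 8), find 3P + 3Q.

First 3P:
Repeated addition: build up to 3P.
2P: tangent at (5, 22): λ = (3·5² + 18)/(2·22) ≡ 0/13. 13⁻¹ ≡ 12 (mod 31) since 13·12 = 156 ≡ 1, so λ ≡ 0·12 ≡ 0.
  x = λ² - 5 - 5 = 0 - 10 ≡ 21; y = λ·(5 - 21) - 22 ≡ 9. → (21, 9)
3P: (21, 9) + (5, 22). λ = (22 - 9)/(5 - 21) ≡ 13/15 mod 31. 15⁻¹ ≡ 29 (mod 31), so λ ≡ 5.
  x = λ² - 21 - 5 = 25 - 26 ≡ 30; y = λ·(21 - 30) - 9 ≡ 8. → (30, 8)
3P = (30, 8).
Next 3Q:
Repeated addition: build up to 3Q.
2Q: tangent at (28, 8): λ = (3·28² + 18)/(2·8) ≡ 14/16. 16⁻¹ ≡ 2 (mod 31), so λ ≡ 14·2 ≡ 28.
  x = λ² - 28 - 28 = 784 - 56 ≡ 15; y = λ·(28 - 15) - 8 ≡ 15. → (15, 15)
3Q: (15, 15) + (28, 8). λ = (8 - 15)/(28 - 15) ≡ 24/13 mod 31. 13⁻¹ ≡ 12 (mod 31) since 13·12 = 156 ≡ 1, so λ ≡ 9.
  x = λ² - 15 - 28 = 81 - 43 ≡ 7; y = λ·(15 - 7) - 15 ≡ 26. → (7, 26)
3Q = (7, 26).
Finally 3P + 3Q:
(30, 8) + (7, 26). λ = (26 - 8)/(7 - 30) ≡ 18/8 mod 31. 8⁻¹ ≡ 4 (mod 31) since 8·4 = 32 ≡ 1, so λ ≡ 10.
  x = λ² - 30 - 7 = 100 - 37 ≡ 1; y = λ·(30 - 1) - 8 ≡ 3. → (1, 3)

(1, 3)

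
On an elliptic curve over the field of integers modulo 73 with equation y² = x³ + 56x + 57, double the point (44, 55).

tangent at (44, 55): λ = (3·44² + 56)/(2·55) ≡ 24/37. 37⁻¹ ≡ 2 (mod 73) since 37·2 = 74 ≡ 1, so λ ≡ 24·2 ≡ 48.
  x = λ² - 44 - 44 = 2304 - 88 ≡ 26; y = λ·(44 - 26) - 55 ≡ 6. → (26, 6)

(26, 6)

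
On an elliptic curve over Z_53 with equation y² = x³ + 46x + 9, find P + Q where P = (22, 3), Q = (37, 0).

(11, 16)

(22, 3) + (37, 0). λ = (0 - 3)/(37 - 22) ≡ 50/15 mod 53. 15⁻¹ ≡ 46 (mod 53), so λ ≡ 21.
  x = λ² - 22 - 37 = 441 - 59 ≡ 11; y = λ·(22 - 11) - 3 ≡ 16. → (11, 16)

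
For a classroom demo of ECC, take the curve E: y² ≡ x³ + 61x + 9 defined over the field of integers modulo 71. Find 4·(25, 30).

Write G = (25, 30).
Double-and-add on 4 = (100)₂. Start with G = (25, 30) for the leading 1-bit.
double: tangent at (25, 30): λ = (3·25² + 61)/(2·30) ≡ 19/60. 60⁻¹ ≡ 58 (mod 71) since 60·58 = 3480 ≡ 1, so λ ≡ 19·58 ≡ 37.
  x = λ² - 25 - 25 = 1369 - 50 ≡ 41; y = λ·(25 - 41) - 30 ≡ 17. → (41, 17)
double: tangent at (41, 17): λ = (3·41² + 61)/(2·17) ≡ 63/34. 34⁻¹ ≡ 23 (mod 71) since 34·23 = 782 ≡ 1, so λ ≡ 63·23 ≡ 29.
  x = λ² - 41 - 41 = 841 - 82 ≡ 49; y = λ·(41 - 49) - 17 ≡ 35. → (49, 35)

(49, 35)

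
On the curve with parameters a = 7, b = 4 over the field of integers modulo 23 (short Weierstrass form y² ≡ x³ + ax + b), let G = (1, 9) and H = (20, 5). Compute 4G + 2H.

(10, 4)

First 4G:
Repeated addition: build up to 4G.
2G: tangent at (1, 9): λ = (3·1² + 7)/(2·9) ≡ 10/18. 18⁻¹ ≡ 9 (mod 23) since 18·9 = 162 ≡ 1, so λ ≡ 10·9 ≡ 21.
  x = λ² - 1 - 1 = 441 - 2 ≡ 2; y = λ·(1 - 2) - 9 ≡ 16. → (2, 16)
3G: (2, 16) + (1, 9). λ = (9 - 16)/(1 - 2) ≡ 16/22 mod 23. 22⁻¹ ≡ 22 (mod 23) since 22·22 = 484 ≡ 1, so λ ≡ 7.
  x = λ² - 2 - 1 = 49 - 3 ≡ 0; y = λ·(2 - 0) - 16 ≡ 21. → (0, 21)
4G: (0, 21) + (1, 9). λ = (9 - 21)/(1 - 0) ≡ 11/1 mod 23. 1⁻¹ ≡ 1 (mod 23) since 1·1 = 1 ≡ 1, so λ ≡ 11.
  x = λ² - 0 - 1 = 121 - 1 ≡ 5; y = λ·(0 - 5) - 21 ≡ 16. → (5, 16)
4G = (5, 16).
Next 2H:
Repeated addition: build up to 2H.
2H: tangent at (20, 5): λ = (3·20² + 7)/(2·5) ≡ 11/10. 10⁻¹ ≡ 7 (mod 23), so λ ≡ 11·7 ≡ 8.
  x = λ² - 20 - 20 = 64 - 40 ≡ 1; y = λ·(20 - 1) - 5 ≡ 9. → (1, 9)
2H = (1, 9).
Finally 4G + 2H:
(5, 16) + (1, 9). λ = (9 - 16)/(1 - 5) ≡ 16/19 mod 23. 19⁻¹ ≡ 17 (mod 23), so λ ≡ 19.
  x = λ² - 5 - 1 = 361 - 6 ≡ 10; y = λ·(5 - 10) - 16 ≡ 4. → (10, 4)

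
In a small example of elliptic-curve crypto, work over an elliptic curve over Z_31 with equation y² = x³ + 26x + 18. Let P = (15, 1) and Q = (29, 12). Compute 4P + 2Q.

First 4P:
Double-and-add on 4 = (100)₂. Start with P = (15, 1) for the leading 1-bit.
double: tangent at (15, 1): λ = (3·15² + 26)/(2·1) ≡ 19/2. 2⁻¹ ≡ 16 (mod 31), so λ ≡ 19·16 ≡ 25.
  x = λ² - 15 - 15 = 625 - 30 ≡ 6; y = λ·(15 - 6) - 1 ≡ 7. → (6, 7)
double: tangent at (6, 7): λ = (3·6² + 26)/(2·7) ≡ 10/14. 14⁻¹ ≡ 20 (mod 31), so λ ≡ 10·20 ≡ 14.
  x = λ² - 6 - 6 = 196 - 12 ≡ 29; y = λ·(6 - 29) - 7 ≡ 12. → (29, 12)
4P = (29, 12).
Next 2Q:
Repeated addition: build up to 2Q.
2Q: tangent at (29, 12): λ = (3·29² + 26)/(2·12) ≡ 7/24. 24⁻¹ ≡ 22 (mod 31), so λ ≡ 7·22 ≡ 30.
  x = λ² - 29 - 29 = 900 - 58 ≡ 5; y = λ·(29 - 5) - 12 ≡ 26. → (5, 26)
2Q = (5, 26).
Finally 4P + 2Q:
(29, 12) + (5, 26). λ = (26 - 12)/(5 - 29) ≡ 14/7 mod 31. 7⁻¹ ≡ 9 (mod 31) since 7·9 = 63 ≡ 1, so λ ≡ 2.
  x = λ² - 29 - 5 = 4 - 34 ≡ 1; y = λ·(29 - 1) - 12 ≡ 13. → (1, 13)

(1, 13)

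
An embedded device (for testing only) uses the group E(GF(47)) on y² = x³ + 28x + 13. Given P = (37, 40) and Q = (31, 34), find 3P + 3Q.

(6, 31)

First 3P:
Repeated addition: build up to 3P.
2P: tangent at (37, 40): λ = (3·37² + 28)/(2·40) ≡ 46/33. 33⁻¹ ≡ 10 (mod 47) since 33·10 = 330 ≡ 1, so λ ≡ 46·10 ≡ 37.
  x = λ² - 37 - 37 = 1369 - 74 ≡ 26; y = λ·(37 - 26) - 40 ≡ 38. → (26, 38)
3P: (26, 38) + (37, 40). λ = (40 - 38)/(37 - 26) ≡ 2/11 mod 47. 11⁻¹ ≡ 30 (mod 47) since 11·30 = 330 ≡ 1, so λ ≡ 13.
  x = λ² - 26 - 37 = 169 - 63 ≡ 12; y = λ·(26 - 12) - 38 ≡ 3. → (12, 3)
3P = (12, 3).
Next 3Q:
Repeated addition: build up to 3Q.
2Q: tangent at (31, 34): λ = (3·31² + 28)/(2·34) ≡ 44/21. 21⁻¹ ≡ 9 (mod 47) since 21·9 = 189 ≡ 1, so λ ≡ 44·9 ≡ 20.
  x = λ² - 31 - 31 = 400 - 62 ≡ 9; y = λ·(31 - 9) - 34 ≡ 30. → (9, 30)
3Q: (9, 30) + (31, 34). λ = (34 - 30)/(31 - 9) ≡ 4/22 mod 47. 22⁻¹ ≡ 15 (mod 47) since 22·15 = 330 ≡ 1, so λ ≡ 13.
  x = λ² - 9 - 31 = 169 - 40 ≡ 35; y = λ·(9 - 35) - 30 ≡ 8. → (35, 8)
3Q = (35, 8).
Finally 3P + 3Q:
(12, 3) + (35, 8). λ = (8 - 3)/(35 - 12) ≡ 5/23 mod 47. 23⁻¹ ≡ 45 (mod 47), so λ ≡ 37.
  x = λ² - 12 - 35 = 1369 - 47 ≡ 6; y = λ·(12 - 6) - 3 ≡ 31. → (6, 31)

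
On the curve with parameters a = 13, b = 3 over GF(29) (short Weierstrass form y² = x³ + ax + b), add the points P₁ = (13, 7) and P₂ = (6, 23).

(13, 7) + (6, 23). λ = (23 - 7)/(6 - 13) ≡ 16/22 mod 29. 22⁻¹ ≡ 4 (mod 29) since 22·4 = 88 ≡ 1, so λ ≡ 6.
  x = λ² - 13 - 6 = 36 - 19 ≡ 17; y = λ·(13 - 17) - 7 ≡ 27. → (17, 27)

(17, 27)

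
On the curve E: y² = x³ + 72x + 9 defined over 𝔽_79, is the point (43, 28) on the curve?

no

y² = 28² ≡ 73; x³ + 72x + 9 = 82612 ≡ 57 (mod 79). 73 ≠ 57.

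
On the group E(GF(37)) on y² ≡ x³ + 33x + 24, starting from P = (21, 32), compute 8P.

(19, 31)

Repeated addition: build up to 8P.
2P: tangent at (21, 32): λ = (3·21² + 33)/(2·32) ≡ 24/27. 27⁻¹ ≡ 11 (mod 37) since 27·11 = 297 ≡ 1, so λ ≡ 24·11 ≡ 5.
  x = λ² - 21 - 21 = 25 - 42 ≡ 20; y = λ·(21 - 20) - 32 ≡ 10. → (20, 10)
3P: (20, 10) + (21, 32). λ = (32 - 10)/(21 - 20) ≡ 22/1 mod 37. 1⁻¹ ≡ 1 (mod 37) since 1·1 = 1 ≡ 1, so λ ≡ 22.
  x = λ² - 20 - 21 = 484 - 41 ≡ 36; y = λ·(20 - 36) - 10 ≡ 8. → (36, 8)
4P: (36, 8) + (21, 32). λ = (32 - 8)/(21 - 36) ≡ 24/22 mod 37. 22⁻¹ ≡ 32 (mod 37), so λ ≡ 28.
  x = λ² - 36 - 21 = 784 - 57 ≡ 24; y = λ·(36 - 24) - 8 ≡ 32. → (24, 32)
5P: (24, 32) + (21, 32). λ = (32 - 32)/(21 - 24) ≡ 0/34 mod 37. 34⁻¹ ≡ 12 (mod 37) since 34·12 = 408 ≡ 1, so λ ≡ 0.
  x = λ² - 24 - 21 = 0 - 45 ≡ 29; y = λ·(24 - 29) - 32 ≡ 5. → (29, 5)
6P: (29, 5) + (21, 32). λ = (32 - 5)/(21 - 29) ≡ 27/29 mod 37. 29⁻¹ ≡ 23 (mod 37), so λ ≡ 29.
  x = λ² - 29 - 21 = 841 - 50 ≡ 14; y = λ·(29 - 14) - 5 ≡ 23. → (14, 23)
7P: (14, 23) + (21, 32). λ = (32 - 23)/(21 - 14) ≡ 9/7 mod 37. 7⁻¹ ≡ 16 (mod 37) since 7·16 = 112 ≡ 1, so λ ≡ 33.
  x = λ² - 14 - 21 = 1089 - 35 ≡ 18; y = λ·(14 - 18) - 23 ≡ 30. → (18, 30)
8P: (18, 30) + (21, 32). λ = (32 - 30)/(21 - 18) ≡ 2/3 mod 37. 3⁻¹ ≡ 25 (mod 37), so λ ≡ 13.
  x = λ² - 18 - 21 = 169 - 39 ≡ 19; y = λ·(18 - 19) - 30 ≡ 31. → (19, 31)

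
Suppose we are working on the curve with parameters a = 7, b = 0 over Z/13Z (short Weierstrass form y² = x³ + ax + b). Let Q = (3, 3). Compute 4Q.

Repeated addition: build up to 4Q.
2Q: tangent at (3, 3): λ = (3·3² + 7)/(2·3) ≡ 8/6. 6⁻¹ ≡ 11 (mod 13), so λ ≡ 8·11 ≡ 10.
  x = λ² - 3 - 3 = 100 - 6 ≡ 3; y = λ·(3 - 3) - 3 ≡ 10. → (3, 10)
3Q: (3, 10) + (3, 3): same x and y₁ ≡ -y₂, so the sum is 𝒪.
4Q: 𝒪 + (3, 3) = (3, 3) (identity).

(3, 3)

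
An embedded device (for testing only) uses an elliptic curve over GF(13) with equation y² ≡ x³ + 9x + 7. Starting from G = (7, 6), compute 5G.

Double-and-add on 5 = (101)₂. Start with G = (7, 6) for the leading 1-bit.
double: tangent at (7, 6): λ = (3·7² + 9)/(2·6) ≡ 0/12. 12⁻¹ ≡ 12 (mod 13), so λ ≡ 0·12 ≡ 0.
  x = λ² - 7 - 7 = 0 - 14 ≡ 12; y = λ·(7 - 12) - 6 ≡ 7. → (12, 7)
double: tangent at (12, 7): λ = (3·12² + 9)/(2·7) ≡ 12/1. 1⁻¹ ≡ 1 (mod 13), so λ ≡ 12·1 ≡ 12.
  x = λ² - 12 - 12 = 144 - 24 ≡ 3; y = λ·(12 - 3) - 7 ≡ 10. → (3, 10)
add G: (3, 10) + (7, 6). λ = (6 - 10)/(7 - 3) ≡ 9/4 mod 13. 4⁻¹ ≡ 10 (mod 13) since 4·10 = 40 ≡ 1, so λ ≡ 12.
  x = λ² - 3 - 7 = 144 - 10 ≡ 4; y = λ·(3 - 4) - 10 ≡ 4. → (4, 4)

(4, 4)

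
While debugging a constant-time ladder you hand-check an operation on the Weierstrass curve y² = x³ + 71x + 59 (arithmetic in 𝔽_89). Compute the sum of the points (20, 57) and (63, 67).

(20, 57) + (63, 67). λ = (67 - 57)/(63 - 20) ≡ 10/43 mod 89. 43⁻¹ ≡ 29 (mod 89), so λ ≡ 23.
  x = λ² - 20 - 63 = 529 - 83 ≡ 1; y = λ·(20 - 1) - 57 ≡ 24. → (1, 24)

(1, 24)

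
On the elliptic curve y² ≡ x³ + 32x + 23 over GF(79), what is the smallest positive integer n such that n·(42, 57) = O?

11

2P: tangent at (42, 57): λ = (3·42² + 32)/(2·57) ≡ 31/35. 35⁻¹ ≡ 70 (mod 79) since 35·70 = 2450 ≡ 1, so λ ≡ 31·70 ≡ 37.
  x = λ² - 42 - 42 = 1369 - 84 ≡ 21; y = λ·(42 - 21) - 57 ≡ 9. → (21, 9)
3P: (21, 9) + (42, 57). λ = (57 - 9)/(42 - 21) ≡ 48/21 mod 79. 21⁻¹ ≡ 64 (mod 79), so λ ≡ 70.
  x = λ² - 21 - 42 = 4900 - 63 ≡ 18; y = λ·(21 - 18) - 9 ≡ 43. → (18, 43)
4P: (18, 43) + (42, 57). λ = (57 - 43)/(42 - 18) ≡ 14/24 mod 79. 24⁻¹ ≡ 56 (mod 79), so λ ≡ 73.
  x = λ² - 18 - 42 = 5329 - 60 ≡ 55; y = λ·(18 - 55) - 43 ≡ 21. → (55, 21)
5P: (55, 21) + (42, 57). λ = (57 - 21)/(42 - 55) ≡ 36/66 mod 79. 66⁻¹ ≡ 6 (mod 79) since 66·6 = 396 ≡ 1, so λ ≡ 58.
  x = λ² - 55 - 42 = 3364 - 97 ≡ 28; y = λ·(55 - 28) - 21 ≡ 44. → (28, 44)
6P: (28, 44) + (42, 57). λ = (57 - 44)/(42 - 28) ≡ 13/14 mod 79. 14⁻¹ ≡ 17 (mod 79), so λ ≡ 63.
  x = λ² - 28 - 42 = 3969 - 70 ≡ 28; y = λ·(28 - 28) - 44 ≡ 35. → (28, 35)
7P: (28, 35) + (42, 57). λ = (57 - 35)/(42 - 28) ≡ 22/14 mod 79. 14⁻¹ ≡ 17 (mod 79), so λ ≡ 58.
  x = λ² - 28 - 42 = 3364 - 70 ≡ 55; y = λ·(28 - 55) - 35 ≡ 58. → (55, 58)
8P: (55, 58) + (42, 57). λ = (57 - 58)/(42 - 55) ≡ 78/66 mod 79. 66⁻¹ ≡ 6 (mod 79) since 66·6 = 396 ≡ 1, so λ ≡ 73.
  x = λ² - 55 - 42 = 5329 - 97 ≡ 18; y = λ·(55 - 18) - 58 ≡ 36. → (18, 36)
9P: (18, 36) + (42, 57). λ = (57 - 36)/(42 - 18) ≡ 21/24 mod 79. 24⁻¹ ≡ 56 (mod 79) since 24·56 = 1344 ≡ 1, so λ ≡ 70.
  x = λ² - 18 - 42 = 4900 - 60 ≡ 21; y = λ·(18 - 21) - 36 ≡ 70. → (21, 70)
10P: (21, 70) + (42, 57). λ = (57 - 70)/(42 - 21) ≡ 66/21 mod 79. 21⁻¹ ≡ 64 (mod 79), so λ ≡ 37.
  x = λ² - 21 - 42 = 1369 - 63 ≡ 42; y = λ·(21 - 42) - 70 ≡ 22. → (42, 22)
11P: (42, 22) + (42, 57): same x and y₁ ≡ -y₂, so the sum is O.
11P = O, so the order is 11.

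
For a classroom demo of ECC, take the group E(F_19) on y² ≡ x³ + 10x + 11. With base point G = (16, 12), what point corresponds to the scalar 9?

Repeated addition: build up to 9G.
2G: tangent at (16, 12): λ = (3·16² + 10)/(2·12) ≡ 18/5. 5⁻¹ ≡ 4 (mod 19), so λ ≡ 18·4 ≡ 15.
  x = λ² - 16 - 16 = 225 - 32 ≡ 3; y = λ·(16 - 3) - 12 ≡ 12. → (3, 12)
3G: (3, 12) + (16, 12). λ = (12 - 12)/(16 - 3) ≡ 0/13 mod 19. 13⁻¹ ≡ 3 (mod 19), so λ ≡ 0.
  x = λ² - 3 - 16 = 0 - 19 ≡ 0; y = λ·(3 - 0) - 12 ≡ 7. → (0, 7)
4G: (0, 7) + (16, 12). λ = (12 - 7)/(16 - 0) ≡ 5/16 mod 19. 16⁻¹ ≡ 6 (mod 19), so λ ≡ 11.
  x = λ² - 0 - 16 = 121 - 16 ≡ 10; y = λ·(0 - 10) - 7 ≡ 16. → (10, 16)
5G: (10, 16) + (16, 12). λ = (12 - 16)/(16 - 10) ≡ 15/6 mod 19. 6⁻¹ ≡ 16 (mod 19), so λ ≡ 12.
  x = λ² - 10 - 16 = 144 - 26 ≡ 4; y = λ·(10 - 4) - 16 ≡ 18. → (4, 18)
6G: (4, 18) + (16, 12). λ = (12 - 18)/(16 - 4) ≡ 13/12 mod 19. 12⁻¹ ≡ 8 (mod 19), so λ ≡ 9.
  x = λ² - 4 - 16 = 81 - 20 ≡ 4; y = λ·(4 - 4) - 18 ≡ 1. → (4, 1)
7G: (4, 1) + (16, 12). λ = (12 - 1)/(16 - 4) ≡ 11/12 mod 19. 12⁻¹ ≡ 8 (mod 19), so λ ≡ 12.
  x = λ² - 4 - 16 = 144 - 20 ≡ 10; y = λ·(4 - 10) - 1 ≡ 3. → (10, 3)
8G: (10, 3) + (16, 12). λ = (12 - 3)/(16 - 10) ≡ 9/6 mod 19. 6⁻¹ ≡ 16 (mod 19), so λ ≡ 11.
  x = λ² - 10 - 16 = 121 - 26 ≡ 0; y = λ·(10 - 0) - 3 ≡ 12. → (0, 12)
9G: (0, 12) + (16, 12). λ = (12 - 12)/(16 - 0) ≡ 0/16 mod 19. 16⁻¹ ≡ 6 (mod 19) since 16·6 = 96 ≡ 1, so λ ≡ 0.
  x = λ² - 0 - 16 = 0 - 16 ≡ 3; y = λ·(0 - 3) - 12 ≡ 7. → (3, 7)

(3, 7)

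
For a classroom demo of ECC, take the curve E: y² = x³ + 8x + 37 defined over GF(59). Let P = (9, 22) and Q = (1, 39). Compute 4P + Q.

First 4P:
Repeated addition: build up to 4P.
2P: tangent at (9, 22): λ = (3·9² + 8)/(2·22) ≡ 15/44. 44⁻¹ ≡ 55 (mod 59), so λ ≡ 15·55 ≡ 58.
  x = λ² - 9 - 9 = 3364 - 18 ≡ 42; y = λ·(9 - 42) - 22 ≡ 11. → (42, 11)
3P: (42, 11) + (9, 22). λ = (22 - 11)/(9 - 42) ≡ 11/26 mod 59. 26⁻¹ ≡ 25 (mod 59), so λ ≡ 39.
  x = λ² - 42 - 9 = 1521 - 51 ≡ 54; y = λ·(42 - 54) - 11 ≡ 52. → (54, 52)
4P: (54, 52) + (9, 22). λ = (22 - 52)/(9 - 54) ≡ 29/14 mod 59. 14⁻¹ ≡ 38 (mod 59) since 14·38 = 532 ≡ 1, so λ ≡ 40.
  x = λ² - 54 - 9 = 1600 - 63 ≡ 3; y = λ·(54 - 3) - 52 ≡ 41. → (3, 41)
4P = (3, 41).
Finally 4P + Q:
(3, 41) + (1, 39). λ = (39 - 41)/(1 - 3) ≡ 57/57 mod 59. 57⁻¹ ≡ 29 (mod 59), so λ ≡ 1.
  x = λ² - 3 - 1 = 1 - 4 ≡ 56; y = λ·(3 - 56) - 41 ≡ 24. → (56, 24)

(56, 24)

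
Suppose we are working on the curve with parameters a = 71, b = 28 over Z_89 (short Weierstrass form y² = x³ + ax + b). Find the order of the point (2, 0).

2

2P: (2, 0) + (2, 0): same x and y₁ ≡ -y₂, so the sum is ∞.
2P = ∞, so the order is 2.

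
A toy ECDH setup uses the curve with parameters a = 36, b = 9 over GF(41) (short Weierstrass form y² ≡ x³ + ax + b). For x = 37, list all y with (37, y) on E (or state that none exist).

none

x³ + 36x + 9 = 51994 ≡ 6 (mod 41).
6 is a non-residue mod 41; no y exists.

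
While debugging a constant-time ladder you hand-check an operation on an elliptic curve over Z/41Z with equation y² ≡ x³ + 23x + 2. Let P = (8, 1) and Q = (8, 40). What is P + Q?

O

The two points share x = 8 and their y-coordinates satisfy 1 + 40 ≡ 0 (mod 41), so they are inverses. Their sum is the point at infinity.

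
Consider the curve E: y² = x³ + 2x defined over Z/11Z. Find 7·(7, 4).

Write P = (7, 4).
Repeated addition: build up to 7P.
2P: tangent at (7, 4): λ = (3·7² + 2)/(2·4) ≡ 6/8. 8⁻¹ ≡ 7 (mod 11) since 8·7 = 56 ≡ 1, so λ ≡ 6·7 ≡ 9.
  x = λ² - 7 - 7 = 81 - 14 ≡ 1; y = λ·(7 - 1) - 4 ≡ 6. → (1, 6)
3P: (1, 6) + (7, 4). λ = (4 - 6)/(7 - 1) ≡ 9/6 mod 11. 6⁻¹ ≡ 2 (mod 11), so λ ≡ 7.
  x = λ² - 1 - 7 = 49 - 8 ≡ 8; y = λ·(1 - 8) - 6 ≡ 0. → (8, 0)
4P: (8, 0) + (7, 4). λ = (4 - 0)/(7 - 8) ≡ 4/10 mod 11. 10⁻¹ ≡ 10 (mod 11), so λ ≡ 7.
  x = λ² - 8 - 7 = 49 - 15 ≡ 1; y = λ·(8 - 1) - 0 ≡ 5. → (1, 5)
5P: (1, 5) + (7, 4). λ = (4 - 5)/(7 - 1) ≡ 10/6 mod 11. 6⁻¹ ≡ 2 (mod 11) since 6·2 = 12 ≡ 1, so λ ≡ 9.
  x = λ² - 1 - 7 = 81 - 8 ≡ 7; y = λ·(1 - 7) - 5 ≡ 7. → (7, 7)
6P: (7, 7) + (7, 4): same x and y₁ ≡ -y₂, so the sum is ∞.
7P: ∞ + (7, 4) = (7, 4) (identity).

(7, 4)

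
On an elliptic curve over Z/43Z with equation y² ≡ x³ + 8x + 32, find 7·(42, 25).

(2, 20)

Write Q = (42, 25).
Repeated addition: build up to 7Q.
2Q: tangent at (42, 25): λ = (3·42² + 8)/(2·25) ≡ 11/7. 7⁻¹ ≡ 37 (mod 43), so λ ≡ 11·37 ≡ 20.
  x = λ² - 42 - 42 = 400 - 84 ≡ 15; y = λ·(42 - 15) - 25 ≡ 42. → (15, 42)
3Q: (15, 42) + (42, 25). λ = (25 - 42)/(42 - 15) ≡ 26/27 mod 43. 27⁻¹ ≡ 8 (mod 43) since 27·8 = 216 ≡ 1, so λ ≡ 36.
  x = λ² - 15 - 42 = 1296 - 57 ≡ 35; y = λ·(15 - 35) - 42 ≡ 12. → (35, 12)
4Q: (35, 12) + (42, 25). λ = (25 - 12)/(42 - 35) ≡ 13/7 mod 43. 7⁻¹ ≡ 37 (mod 43), so λ ≡ 8.
  x = λ² - 35 - 42 = 64 - 77 ≡ 30; y = λ·(35 - 30) - 12 ≡ 28. → (30, 28)
5Q: (30, 28) + (42, 25). λ = (25 - 28)/(42 - 30) ≡ 40/12 mod 43. 12⁻¹ ≡ 18 (mod 43), so λ ≡ 32.
  x = λ² - 30 - 42 = 1024 - 72 ≡ 6; y = λ·(30 - 6) - 28 ≡ 9. → (6, 9)
6Q: (6, 9) + (42, 25). λ = (25 - 9)/(42 - 6) ≡ 16/36 mod 43. 36⁻¹ ≡ 6 (mod 43), so λ ≡ 10.
  x = λ² - 6 - 42 = 100 - 48 ≡ 9; y = λ·(6 - 9) - 9 ≡ 4. → (9, 4)
7Q: (9, 4) + (42, 25). λ = (25 - 4)/(42 - 9) ≡ 21/33 mod 43. 33⁻¹ ≡ 30 (mod 43) since 33·30 = 990 ≡ 1, so λ ≡ 28.
  x = λ² - 9 - 42 = 784 - 51 ≡ 2; y = λ·(9 - 2) - 4 ≡ 20. → (2, 20)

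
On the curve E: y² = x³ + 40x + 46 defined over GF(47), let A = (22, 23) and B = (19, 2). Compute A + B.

(8, 28)

(22, 23) + (19, 2). λ = (2 - 23)/(19 - 22) ≡ 26/44 mod 47. 44⁻¹ ≡ 31 (mod 47), so λ ≡ 7.
  x = λ² - 22 - 19 = 49 - 41 ≡ 8; y = λ·(22 - 8) - 23 ≡ 28. → (8, 28)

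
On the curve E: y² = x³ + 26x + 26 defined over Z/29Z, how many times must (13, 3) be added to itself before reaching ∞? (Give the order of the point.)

7

2P: tangent at (13, 3): λ = (3·13² + 26)/(2·3) ≡ 11/6. 6⁻¹ ≡ 5 (mod 29), so λ ≡ 11·5 ≡ 26.
  x = λ² - 13 - 13 = 676 - 26 ≡ 12; y = λ·(13 - 12) - 3 ≡ 23. → (12, 23)
3P: (12, 23) + (13, 3). λ = (3 - 23)/(13 - 12) ≡ 9/1 mod 29. 1⁻¹ ≡ 1 (mod 29) since 1·1 = 1 ≡ 1, so λ ≡ 9.
  x = λ² - 12 - 13 = 81 - 25 ≡ 27; y = λ·(12 - 27) - 23 ≡ 16. → (27, 16)
4P: (27, 16) + (13, 3). λ = (3 - 16)/(13 - 27) ≡ 16/15 mod 29. 15⁻¹ ≡ 2 (mod 29), so λ ≡ 3.
  x = λ² - 27 - 13 = 9 - 40 ≡ 27; y = λ·(27 - 27) - 16 ≡ 13. → (27, 13)
5P: (27, 13) + (13, 3). λ = (3 - 13)/(13 - 27) ≡ 19/15 mod 29. 15⁻¹ ≡ 2 (mod 29), so λ ≡ 9.
  x = λ² - 27 - 13 = 81 - 40 ≡ 12; y = λ·(27 - 12) - 13 ≡ 6. → (12, 6)
6P: (12, 6) + (13, 3). λ = (3 - 6)/(13 - 12) ≡ 26/1 mod 29. 1⁻¹ ≡ 1 (mod 29) since 1·1 = 1 ≡ 1, so λ ≡ 26.
  x = λ² - 12 - 13 = 676 - 25 ≡ 13; y = λ·(12 - 13) - 6 ≡ 26. → (13, 26)
7P: (13, 26) + (13, 3): same x and y₁ ≡ -y₂, so the sum is ∞.
7P = ∞, so the order is 7.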